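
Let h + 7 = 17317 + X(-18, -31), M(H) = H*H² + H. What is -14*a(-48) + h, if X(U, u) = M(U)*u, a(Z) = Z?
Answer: 199332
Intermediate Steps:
M(H) = H + H³ (M(H) = H³ + H = H + H³)
X(U, u) = u*(U + U³) (X(U, u) = (U + U³)*u = u*(U + U³))
h = 198660 (h = -7 + (17317 - 18*(-31)*(1 + (-18)²)) = -7 + (17317 - 18*(-31)*(1 + 324)) = -7 + (17317 - 18*(-31)*325) = -7 + (17317 + 181350) = -7 + 198667 = 198660)
-14*a(-48) + h = -14*(-48) + 198660 = 672 + 198660 = 199332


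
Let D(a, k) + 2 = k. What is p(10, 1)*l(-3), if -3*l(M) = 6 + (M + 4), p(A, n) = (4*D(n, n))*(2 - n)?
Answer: 28/3 ≈ 9.3333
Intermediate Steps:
D(a, k) = -2 + k
p(A, n) = (-8 + 4*n)*(2 - n) (p(A, n) = (4*(-2 + n))*(2 - n) = (-8 + 4*n)*(2 - n))
l(M) = -10/3 - M/3 (l(M) = -(6 + (M + 4))/3 = -(6 + (4 + M))/3 = -(10 + M)/3 = -10/3 - M/3)
p(10, 1)*l(-3) = (-4*(-2 + 1)**2)*(-10/3 - 1/3*(-3)) = (-4*(-1)**2)*(-10/3 + 1) = -4*1*(-7/3) = -4*(-7/3) = 28/3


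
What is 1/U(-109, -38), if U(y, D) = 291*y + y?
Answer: -1/31828 ≈ -3.1419e-5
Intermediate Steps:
U(y, D) = 292*y
1/U(-109, -38) = 1/(292*(-109)) = 1/(-31828) = -1/31828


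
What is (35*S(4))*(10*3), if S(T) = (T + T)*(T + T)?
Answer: 67200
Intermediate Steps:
S(T) = 4*T² (S(T) = (2*T)*(2*T) = 4*T²)
(35*S(4))*(10*3) = (35*(4*4²))*(10*3) = (35*(4*16))*30 = (35*64)*30 = 2240*30 = 67200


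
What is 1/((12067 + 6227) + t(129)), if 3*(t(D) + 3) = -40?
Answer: 3/54833 ≈ 5.4712e-5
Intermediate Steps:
t(D) = -49/3 (t(D) = -3 + (⅓)*(-40) = -3 - 40/3 = -49/3)
1/((12067 + 6227) + t(129)) = 1/((12067 + 6227) - 49/3) = 1/(18294 - 49/3) = 1/(54833/3) = 3/54833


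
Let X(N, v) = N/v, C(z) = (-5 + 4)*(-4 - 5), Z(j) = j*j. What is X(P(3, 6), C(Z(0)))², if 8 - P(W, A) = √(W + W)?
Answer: (8 - √6)²/81 ≈ 0.38035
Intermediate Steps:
P(W, A) = 8 - √2*√W (P(W, A) = 8 - √(W + W) = 8 - √(2*W) = 8 - √2*√W)
Z(j) = j²
C(z) = 9 (C(z) = -1*(-9) = 9)
X(P(3, 6), C(Z(0)))² = ((8 - √2*√3)/9)² = ((8 - √6)*(⅑))² = (8/9 - √6/9)²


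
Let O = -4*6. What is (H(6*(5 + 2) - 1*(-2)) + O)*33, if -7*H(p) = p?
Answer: -6996/7 ≈ -999.43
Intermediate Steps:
O = -24
H(p) = -p/7
(H(6*(5 + 2) - 1*(-2)) + O)*33 = (-(6*(5 + 2) - 1*(-2))/7 - 24)*33 = (-(6*7 + 2)/7 - 24)*33 = (-(42 + 2)/7 - 24)*33 = (-⅐*44 - 24)*33 = (-44/7 - 24)*33 = -212/7*33 = -6996/7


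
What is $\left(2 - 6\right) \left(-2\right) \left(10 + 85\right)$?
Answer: $760$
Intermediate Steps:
$\left(2 - 6\right) \left(-2\right) \left(10 + 85\right) = \left(-4\right) \left(-2\right) 95 = 8 \cdot 95 = 760$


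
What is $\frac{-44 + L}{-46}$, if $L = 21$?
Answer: $\frac{1}{2} \approx 0.5$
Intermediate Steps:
$\frac{-44 + L}{-46} = \frac{-44 + 21}{-46} = \left(- \frac{1}{46}\right) \left(-23\right) = \frac{1}{2}$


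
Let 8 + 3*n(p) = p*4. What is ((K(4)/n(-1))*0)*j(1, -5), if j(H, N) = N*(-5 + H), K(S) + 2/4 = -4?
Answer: 0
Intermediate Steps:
n(p) = -8/3 + 4*p/3 (n(p) = -8/3 + (p*4)/3 = -8/3 + (4*p)/3 = -8/3 + 4*p/3)
K(S) = -9/2 (K(S) = -1/2 - 4 = -9/2)
((K(4)/n(-1))*0)*j(1, -5) = (-9/(2*(-8/3 + (4/3)*(-1)))*0)*(-5*(-5 + 1)) = (-9/(2*(-8/3 - 4/3))*0)*(-5*(-4)) = (-9/2/(-4)*0)*20 = (-9/2*(-1/4)*0)*20 = ((9/8)*0)*20 = 0*20 = 0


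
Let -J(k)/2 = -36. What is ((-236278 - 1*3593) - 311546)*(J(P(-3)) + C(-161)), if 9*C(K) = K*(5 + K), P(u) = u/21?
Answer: -4735569196/3 ≈ -1.5785e+9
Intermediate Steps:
P(u) = u/21 (P(u) = u*(1/21) = u/21)
J(k) = 72 (J(k) = -2*(-36) = 72)
C(K) = K*(5 + K)/9 (C(K) = (K*(5 + K))/9 = K*(5 + K)/9)
((-236278 - 1*3593) - 311546)*(J(P(-3)) + C(-161)) = ((-236278 - 1*3593) - 311546)*(72 + (⅑)*(-161)*(5 - 161)) = ((-236278 - 3593) - 311546)*(72 + (⅑)*(-161)*(-156)) = (-239871 - 311546)*(72 + 8372/3) = -551417*8588/3 = -4735569196/3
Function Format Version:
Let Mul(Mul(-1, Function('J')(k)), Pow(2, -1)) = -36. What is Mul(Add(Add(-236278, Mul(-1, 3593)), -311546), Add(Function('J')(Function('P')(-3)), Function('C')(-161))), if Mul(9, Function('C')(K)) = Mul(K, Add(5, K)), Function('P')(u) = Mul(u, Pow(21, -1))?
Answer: Rational(-4735569196, 3) ≈ -1.5785e+9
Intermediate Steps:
Function('P')(u) = Mul(Rational(1, 21), u) (Function('P')(u) = Mul(u, Rational(1, 21)) = Mul(Rational(1, 21), u))
Function('J')(k) = 72 (Function('J')(k) = Mul(-2, -36) = 72)
Function('C')(K) = Mul(Rational(1, 9), K, Add(5, K)) (Function('C')(K) = Mul(Rational(1, 9), Mul(K, Add(5, K))) = Mul(Rational(1, 9), K, Add(5, K)))
Mul(Add(Add(-236278, Mul(-1, 3593)), -311546), Add(Function('J')(Function('P')(-3)), Function('C')(-161))) = Mul(Add(Add(-236278, Mul(-1, 3593)), -311546), Add(72, Mul(Rational(1, 9), -161, Add(5, -161)))) = Mul(Add(Add(-236278, -3593), -311546), Add(72, Mul(Rational(1, 9), -161, -156))) = Mul(Add(-239871, -311546), Add(72, Rational(8372, 3))) = Mul(-551417, Rational(8588, 3)) = Rational(-4735569196, 3)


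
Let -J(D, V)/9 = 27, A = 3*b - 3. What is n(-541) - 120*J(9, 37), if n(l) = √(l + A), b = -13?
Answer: 29160 + I*√583 ≈ 29160.0 + 24.145*I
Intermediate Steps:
A = -42 (A = 3*(-13) - 3 = -39 - 3 = -42)
J(D, V) = -243 (J(D, V) = -9*27 = -243)
n(l) = √(-42 + l) (n(l) = √(l - 42) = √(-42 + l))
n(-541) - 120*J(9, 37) = √(-42 - 541) - 120*(-243) = √(-583) - 1*(-29160) = I*√583 + 29160 = 29160 + I*√583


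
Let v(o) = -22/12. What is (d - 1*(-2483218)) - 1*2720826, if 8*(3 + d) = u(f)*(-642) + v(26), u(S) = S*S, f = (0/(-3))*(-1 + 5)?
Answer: -11405339/48 ≈ -2.3761e+5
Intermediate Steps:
v(o) = -11/6 (v(o) = -22*1/12 = -11/6)
f = 0 (f = (0*(-1/3))*4 = 0*4 = 0)
u(S) = S**2
d = -155/48 (d = -3 + (0**2*(-642) - 11/6)/8 = -3 + (0*(-642) - 11/6)/8 = -3 + (0 - 11/6)/8 = -3 + (1/8)*(-11/6) = -3 - 11/48 = -155/48 ≈ -3.2292)
(d - 1*(-2483218)) - 1*2720826 = (-155/48 - 1*(-2483218)) - 1*2720826 = (-155/48 + 2483218) - 2720826 = 119194309/48 - 2720826 = -11405339/48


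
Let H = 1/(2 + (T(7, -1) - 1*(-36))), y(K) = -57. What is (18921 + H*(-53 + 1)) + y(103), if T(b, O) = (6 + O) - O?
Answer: 207491/11 ≈ 18863.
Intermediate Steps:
T(b, O) = 6
H = 1/44 (H = 1/(2 + (6 - 1*(-36))) = 1/(2 + (6 + 36)) = 1/(2 + 42) = 1/44 ≈ 0.022727)
(18921 + H*(-53 + 1)) + y(103) = (18921 + (-53 + 1)/44) - 57 = (18921 + (1/44)*(-52)) - 57 = (18921 - 13/11) - 57 = 208118/11 - 57 = 207491/11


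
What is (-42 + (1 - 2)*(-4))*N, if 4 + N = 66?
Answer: -2356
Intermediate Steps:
N = 62 (N = -4 + 66 = 62)
(-42 + (1 - 2)*(-4))*N = (-42 + (1 - 2)*(-4))*62 = (-42 - 1*(-4))*62 = (-42 + 4)*62 = -38*62 = -2356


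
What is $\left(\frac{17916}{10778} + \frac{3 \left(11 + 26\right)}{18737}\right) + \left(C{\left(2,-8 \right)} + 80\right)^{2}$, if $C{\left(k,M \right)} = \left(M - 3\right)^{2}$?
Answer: $\frac{4079606615118}{100973693} \approx 40403.0$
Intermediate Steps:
$C{\left(k,M \right)} = \left(-3 + M\right)^{2}$
$\left(\frac{17916}{10778} + \frac{3 \left(11 + 26\right)}{18737}\right) + \left(C{\left(2,-8 \right)} + 80\right)^{2} = \left(\frac{17916}{10778} + \frac{3 \left(11 + 26\right)}{18737}\right) + \left(\left(-3 - 8\right)^{2} + 80\right)^{2} = \left(17916 \cdot \frac{1}{10778} + 3 \cdot 37 \cdot \frac{1}{18737}\right) + \left(\left(-11\right)^{2} + 80\right)^{2} = \left(\frac{8958}{5389} + 111 \cdot \frac{1}{18737}\right) + \left(121 + 80\right)^{2} = \left(\frac{8958}{5389} + \frac{111}{18737}\right) + 201^{2} = \frac{168444225}{100973693} + 40401 = \frac{4079606615118}{100973693}$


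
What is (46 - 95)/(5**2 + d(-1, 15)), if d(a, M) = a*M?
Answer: -49/10 ≈ -4.9000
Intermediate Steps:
d(a, M) = M*a
(46 - 95)/(5**2 + d(-1, 15)) = (46 - 95)/(5**2 + 15*(-1)) = -49/(25 - 15) = -49/10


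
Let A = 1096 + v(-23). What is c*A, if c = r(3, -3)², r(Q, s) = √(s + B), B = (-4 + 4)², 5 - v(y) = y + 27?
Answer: -3291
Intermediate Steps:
v(y) = -22 - y (v(y) = 5 - (y + 27) = 5 - (27 + y) = 5 + (-27 - y) = -22 - y)
B = 0 (B = 0² = 0)
r(Q, s) = √s (r(Q, s) = √(s + 0) = √s)
A = 1097 (A = 1096 + (-22 - 1*(-23)) = 1096 + (-22 + 23) = 1096 + 1 = 1097)
c = -3 (c = (√(-3))² = (I*√3)² = -3)
c*A = -3*1097 = -3291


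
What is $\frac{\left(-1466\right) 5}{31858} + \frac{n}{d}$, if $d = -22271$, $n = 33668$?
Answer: $- \frac{617920787}{354754759} \approx -1.7418$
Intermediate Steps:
$\frac{\left(-1466\right) 5}{31858} + \frac{n}{d} = \frac{\left(-1466\right) 5}{31858} + \frac{33668}{-22271} = \left(-7330\right) \frac{1}{31858} + 33668 \left(- \frac{1}{22271}\right) = - \frac{3665}{15929} - \frac{33668}{22271} = - \frac{617920787}{354754759}$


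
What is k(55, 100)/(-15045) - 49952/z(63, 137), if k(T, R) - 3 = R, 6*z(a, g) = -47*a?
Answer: 23856413/235705 ≈ 101.21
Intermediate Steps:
z(a, g) = -47*a/6 (z(a, g) = (-47*a)/6 = -47*a/6)
k(T, R) = 3 + R
k(55, 100)/(-15045) - 49952/z(63, 137) = (3 + 100)/(-15045) - 49952/((-47/6*63)) = 103*(-1/15045) - 49952/(-987/2) = -103/15045 - 49952*(-2/987) = -103/15045 + 14272/141 = 23856413/235705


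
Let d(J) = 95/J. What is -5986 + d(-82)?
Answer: -490947/82 ≈ -5987.2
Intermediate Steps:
-5986 + d(-82) = -5986 + 95/(-82) = -5986 + 95*(-1/82) = -5986 - 95/82 = -490947/82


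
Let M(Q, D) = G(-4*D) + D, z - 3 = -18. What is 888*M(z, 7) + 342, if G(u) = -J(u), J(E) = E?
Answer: 31422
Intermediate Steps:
G(u) = -u
z = -15 (z = 3 - 18 = -15)
M(Q, D) = 5*D (M(Q, D) = -(-4)*D + D = 4*D + D = 5*D)
888*M(z, 7) + 342 = 888*(5*7) + 342 = 888*35 + 342 = 31080 + 342 = 31422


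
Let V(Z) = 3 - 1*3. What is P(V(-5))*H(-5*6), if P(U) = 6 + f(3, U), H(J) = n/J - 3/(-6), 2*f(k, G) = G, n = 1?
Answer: 14/5 ≈ 2.8000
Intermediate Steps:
f(k, G) = G/2
V(Z) = 0 (V(Z) = 3 - 3 = 0)
H(J) = ½ + 1/J (H(J) = 1/J - 3/(-6) = 1/J - 3*(-⅙) = 1/J + ½ = ½ + 1/J)
P(U) = 6 + U/2
P(V(-5))*H(-5*6) = (6 + (½)*0)*((2 - 5*6)/(2*((-5*6)))) = (6 + 0)*((½)*(2 - 30)/(-30)) = 6*((½)*(-1/30)*(-28)) = 6*(7/15) = 14/5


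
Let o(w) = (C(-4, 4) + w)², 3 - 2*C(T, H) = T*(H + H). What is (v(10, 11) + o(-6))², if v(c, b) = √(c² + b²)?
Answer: 283377/16 + 529*√221/2 ≈ 21643.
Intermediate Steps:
C(T, H) = 3/2 - H*T (C(T, H) = 3/2 - T*(H + H)/2 = 3/2 - T*2*H/2 = 3/2 - H*T)
v(c, b) = √(b² + c²)
o(w) = (35/2 + w)² (o(w) = ((3/2 - 1*4*(-4)) + w)² = ((3/2 + 16) + w)² = (35/2 + w)²)
(v(10, 11) + o(-6))² = (√(11² + 10²) + (35 + 2*(-6))²/4)² = (√(121 + 100) + (35 - 12)²/4)² = (√221 + (¼)*23²)² = (√221 + (¼)*529)² = (√221 + 529/4)² = (529/4 + √221)²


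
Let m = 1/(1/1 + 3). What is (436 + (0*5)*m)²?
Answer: 190096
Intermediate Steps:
m = ¼ (m = 1/(1*1 + 3) = 1/(1 + 3) = 1/4 = ¼ ≈ 0.25000)
(436 + (0*5)*m)² = (436 + (0*5)*(¼))² = (436 + 0*(¼))² = (436 + 0)² = 436² = 190096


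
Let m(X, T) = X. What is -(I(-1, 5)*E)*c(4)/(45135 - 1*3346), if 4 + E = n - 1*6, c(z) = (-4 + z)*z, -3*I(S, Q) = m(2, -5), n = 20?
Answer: 0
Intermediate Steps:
I(S, Q) = -⅔ (I(S, Q) = -⅓*2 = -⅔)
c(z) = z*(-4 + z)
E = 10 (E = -4 + (20 - 1*6) = -4 + (20 - 6) = -4 + 14 = 10)
-(I(-1, 5)*E)*c(4)/(45135 - 1*3346) = -(-⅔*10)*(4*(-4 + 4))/(45135 - 1*3346) = -(-80*0/3)/(45135 - 3346) = -(-20/3*0)/41789 = -0/41789 = -1*0 = 0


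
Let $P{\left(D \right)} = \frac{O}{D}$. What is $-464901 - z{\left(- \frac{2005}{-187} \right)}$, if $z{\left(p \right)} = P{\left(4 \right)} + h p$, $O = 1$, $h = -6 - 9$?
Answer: $- \frac{347625835}{748} \approx -4.6474 \cdot 10^{5}$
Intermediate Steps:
$h = -15$ ($h = -6 - 9 = -15$)
$P{\left(D \right)} = \frac{1}{D}$ ($P{\left(D \right)} = 1 \frac{1}{D} = \frac{1}{D}$)
$z{\left(p \right)} = \frac{1}{4} - 15 p$
$-464901 - z{\left(- \frac{2005}{-187} \right)} = -464901 - \left(\frac{1}{4} - 15 \left(- \frac{2005}{-187}\right)\right) = -464901 - \left(\frac{1}{4} - 15 \left(\left(-2005\right) \left(- \frac{1}{187}\right)\right)\right) = -464901 - \left(\frac{1}{4} - \frac{30075}{187}\right) = -464901 - - \frac{120113}{748} = -464901 + \frac{120113}{748} = - \frac{347625835}{748}$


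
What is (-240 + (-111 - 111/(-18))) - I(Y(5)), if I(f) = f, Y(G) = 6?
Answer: -2105/6 ≈ -350.83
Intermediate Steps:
(-240 + (-111 - 111/(-18))) - I(Y(5)) = (-240 + (-111 - 111/(-18))) - 1*6 = (-240 + (-111 - 111*(-1)/18)) - 6 = (-240 + (-111 - 1*(-37/6))) - 6 = (-240 + (-111 + 37/6)) - 6 = (-240 - 629/6) - 6 = -2069/6 - 6 = -2105/6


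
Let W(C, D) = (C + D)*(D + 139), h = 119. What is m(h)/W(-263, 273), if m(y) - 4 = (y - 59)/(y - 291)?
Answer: 157/177160 ≈ 0.00088620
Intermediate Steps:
W(C, D) = (139 + D)*(C + D) (W(C, D) = (C + D)*(139 + D) = (139 + D)*(C + D))
m(y) = 4 + (-59 + y)/(-291 + y) (m(y) = 4 + (y - 59)/(y - 291) = 4 + (-59 + y)/(-291 + y))
m(h)/W(-263, 273) = ((-1223 + 5*119)/(-291 + 119))/(273² + 139*(-263) + 139*273 - 263*273) = ((-1223 + 595)/(-172))/(74529 - 36557 + 37947 - 71799) = -1/172*(-628)/4120 = (157/43)*(1/4120) = 157/177160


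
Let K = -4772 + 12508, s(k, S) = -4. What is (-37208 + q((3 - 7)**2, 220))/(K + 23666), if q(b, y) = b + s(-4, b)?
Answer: -18598/15701 ≈ -1.1845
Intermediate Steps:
K = 7736
q(b, y) = -4 + b (q(b, y) = b - 4 = -4 + b)
(-37208 + q((3 - 7)**2, 220))/(K + 23666) = (-37208 + (-4 + (3 - 7)**2))/(7736 + 23666) = (-37208 + (-4 + (-4)**2))/31402 = (-37208 + (-4 + 16))*(1/31402) = (-37208 + 12)*(1/31402) = -37196*1/31402 = -18598/15701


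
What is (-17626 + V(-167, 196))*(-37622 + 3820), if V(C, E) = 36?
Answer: 594577180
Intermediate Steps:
(-17626 + V(-167, 196))*(-37622 + 3820) = (-17626 + 36)*(-37622 + 3820) = -17590*(-33802) = 594577180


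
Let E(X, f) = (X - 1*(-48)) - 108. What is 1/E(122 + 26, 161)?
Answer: 1/88 ≈ 0.011364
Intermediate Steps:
E(X, f) = -60 + X (E(X, f) = (X + 48) - 108 = (48 + X) - 108 = -60 + X)
1/E(122 + 26, 161) = 1/(-60 + (122 + 26)) = 1/(-60 + 148) = 1/88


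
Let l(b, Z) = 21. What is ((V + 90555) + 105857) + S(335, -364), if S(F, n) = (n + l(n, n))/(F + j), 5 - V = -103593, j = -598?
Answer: 78902973/263 ≈ 3.0001e+5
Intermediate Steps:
V = 103598 (V = 5 - 1*(-103593) = 5 + 103593 = 103598)
S(F, n) = (21 + n)/(-598 + F) (S(F, n) = (n + 21)/(F - 598) = (21 + n)/(-598 + F))
((V + 90555) + 105857) + S(335, -364) = ((103598 + 90555) + 105857) + (21 - 364)/(-598 + 335) = (194153 + 105857) - 343/(-263) = 300010 - 1/263*(-343) = 300010 + 343/263 = 78902973/263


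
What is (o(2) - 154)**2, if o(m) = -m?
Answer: 24336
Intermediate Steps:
(o(2) - 154)**2 = (-1*2 - 154)**2 = (-2 - 154)**2 = (-156)**2 = 24336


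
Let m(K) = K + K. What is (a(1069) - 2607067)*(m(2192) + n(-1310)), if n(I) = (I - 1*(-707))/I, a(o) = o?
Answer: -7483961085357/655 ≈ -1.1426e+10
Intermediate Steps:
n(I) = (707 + I)/I (n(I) = (I + 707)/I = (707 + I)/I)
m(K) = 2*K
(a(1069) - 2607067)*(m(2192) + n(-1310)) = (1069 - 2607067)*(2*2192 + (707 - 1310)/(-1310)) = -2605998*(4384 - 1/1310*(-603)) = -2605998*(4384 + 603/1310) = -2605998*5743643/1310 = -7483961085357/655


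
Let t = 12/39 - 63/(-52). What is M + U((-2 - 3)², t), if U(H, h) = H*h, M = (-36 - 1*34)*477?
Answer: -1734305/52 ≈ -33352.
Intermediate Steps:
M = -33390 (M = (-36 - 34)*477 = -70*477 = -33390)
t = 79/52 (t = 12*(1/39) - 63*(-1/52) = 4/13 + 63/52 = 79/52 ≈ 1.5192)
M + U((-2 - 3)², t) = -33390 + (-2 - 3)²*(79/52) = -33390 + (-5)²*(79/52) = -33390 + 25*(79/52) = -33390 + 1975/52 = -1734305/52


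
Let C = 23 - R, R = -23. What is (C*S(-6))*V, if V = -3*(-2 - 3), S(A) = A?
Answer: -4140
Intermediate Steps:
V = 15 (V = -3*(-5) = 15)
C = 46 (C = 23 - 1*(-23) = 23 + 23 = 46)
(C*S(-6))*V = (46*(-6))*15 = -276*15 = -4140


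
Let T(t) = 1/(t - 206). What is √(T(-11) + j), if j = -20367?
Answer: 2*I*√239765470/217 ≈ 142.71*I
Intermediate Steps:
T(t) = 1/(-206 + t)
√(T(-11) + j) = √(1/(-206 - 11) - 20367) = √(1/(-217) - 20367) = √(-1/217 - 20367) = √(-4419640/217) = 2*I*√239765470/217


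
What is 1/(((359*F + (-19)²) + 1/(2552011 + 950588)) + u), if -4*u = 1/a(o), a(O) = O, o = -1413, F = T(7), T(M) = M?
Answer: 6598896516/18965229756401 ≈ 0.00034795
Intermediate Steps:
F = 7
u = 1/5652 (u = -¼/(-1413) = -¼*(-1/1413) = 1/5652 ≈ 0.00017693)
1/(((359*F + (-19)²) + 1/(2552011 + 950588)) + u) = 1/(((359*7 + (-19)²) + 1/(2552011 + 950588)) + 1/5652) = 1/(((2513 + 361) + 1/3502599) + 1/5652) = 1/((2874 + 1/3502599) + 1/5652) = 1/(10066469527/3502599 + 1/5652) = 1/(18965229756401/6598896516) = 6598896516/18965229756401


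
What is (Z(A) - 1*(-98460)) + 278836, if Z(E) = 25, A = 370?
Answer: 377321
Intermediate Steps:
(Z(A) - 1*(-98460)) + 278836 = (25 - 1*(-98460)) + 278836 = (25 + 98460) + 278836 = 98485 + 278836 = 377321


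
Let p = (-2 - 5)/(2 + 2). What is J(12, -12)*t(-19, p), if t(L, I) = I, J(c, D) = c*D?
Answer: 252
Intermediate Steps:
J(c, D) = D*c
p = -7/4 ≈ -1.7500
J(12, -12)*t(-19, p) = -12*12*(-7/4) = -144*(-7/4) = 252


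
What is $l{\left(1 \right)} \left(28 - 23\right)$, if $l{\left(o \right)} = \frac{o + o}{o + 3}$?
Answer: $\frac{5}{2} \approx 2.5$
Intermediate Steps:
$l{\left(o \right)} = \frac{2 o}{3 + o}$
$l{\left(1 \right)} \left(28 - 23\right) = 2 \cdot 1 \frac{1}{3 + 1} \left(28 - 23\right) = 2 \cdot 1 \cdot \frac{1}{4} \cdot 5 = \frac{1}{2} \cdot 5 = \frac{5}{2}$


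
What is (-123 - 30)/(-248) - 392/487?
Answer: -22705/120776 ≈ -0.18799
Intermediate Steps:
(-123 - 30)/(-248) - 392/487 = -153*(-1/248) - 392*1/487 = 153/248 - 392/487 = -22705/120776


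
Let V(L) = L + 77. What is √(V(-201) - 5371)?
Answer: I*√5495 ≈ 74.128*I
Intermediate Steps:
V(L) = 77 + L
√(V(-201) - 5371) = √((77 - 201) - 5371) = √(-124 - 5371) = √(-5495) = I*√5495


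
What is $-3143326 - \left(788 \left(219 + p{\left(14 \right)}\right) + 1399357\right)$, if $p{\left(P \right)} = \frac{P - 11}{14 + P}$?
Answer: $- \frac{33007376}{7} \approx -4.7153 \cdot 10^{6}$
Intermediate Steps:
$p{\left(P \right)} = \frac{-11 + P}{14 + P}$
$-3143326 - \left(788 \left(219 + p{\left(14 \right)}\right) + 1399357\right) = -3143326 - \left(788 \left(219 + \frac{-11 + 14}{14 + 14}\right) + 1399357\right) = -3143326 - \left(788 \left(219 + \frac{1}{28} \cdot 3\right) + 1399357\right) = -3143326 - \left(788 \left(219 + \frac{3}{28}\right) + 1399357\right) = -3143326 - \left(788 \cdot \frac{6135}{28} + 1399357\right) = -3143326 - \left(\frac{1208595}{7} + 1399357\right) = -3143326 - \frac{11004094}{7} = - \frac{33007376}{7}$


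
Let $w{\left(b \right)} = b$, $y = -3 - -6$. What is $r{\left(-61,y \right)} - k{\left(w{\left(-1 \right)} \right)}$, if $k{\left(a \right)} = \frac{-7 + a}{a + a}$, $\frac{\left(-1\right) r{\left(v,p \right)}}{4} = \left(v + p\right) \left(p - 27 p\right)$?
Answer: $-18100$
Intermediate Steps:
$y = 3$ ($y = -3 + 6 = 3$)
$r{\left(v,p \right)} = 104 p \left(p + v\right)$ ($r{\left(v,p \right)} = - 4 \left(v + p\right) \left(p - 27 p\right) = - 4 \left(p + v\right) \left(- 26 p\right) = - 4 \left(- 26 p \left(p + v\right)\right) = 104 p \left(p + v\right)$)
$k{\left(a \right)} = \frac{-7 + a}{2 a}$
$r{\left(-61,y \right)} - k{\left(w{\left(-1 \right)} \right)} = 104 \cdot 3 \left(3 - 61\right) - \frac{-7 - 1}{2 \left(-1\right)} = 104 \cdot 3 \left(-58\right) - \frac{1}{2} \left(-1\right) \left(-8\right) = -18096 - 4 = -18100$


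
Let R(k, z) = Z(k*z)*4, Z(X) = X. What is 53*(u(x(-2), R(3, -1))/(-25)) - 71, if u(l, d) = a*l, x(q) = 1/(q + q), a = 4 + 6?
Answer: -657/10 ≈ -65.700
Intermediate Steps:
a = 10
x(q) = 1/(2*q)
R(k, z) = 4*k*z (R(k, z) = (k*z)*4 = 4*k*z)
u(l, d) = 10*l
53*(u(x(-2), R(3, -1))/(-25)) - 71 = 53*((10*((1/2)/(-2)))/(-25)) - 71 = 53*((10*((1/2)*(-1/2)))*(-1/25)) - 71 = 53*((10*(-1/4))*(-1/25)) - 71 = 53*(-5/2*(-1/25)) - 71 = 53*(1/10) - 71 = 53/10 - 71 = -657/10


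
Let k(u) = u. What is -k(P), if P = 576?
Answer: -576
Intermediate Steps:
-k(P) = -1*576 = -576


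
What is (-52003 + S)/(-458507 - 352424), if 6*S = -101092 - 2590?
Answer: 207850/2432793 ≈ 0.085437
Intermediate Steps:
S = -51841/3 (S = (-101092 - 2590)/6 = (⅙)*(-103682) = -51841/3 ≈ -17280.)
(-52003 + S)/(-458507 - 352424) = (-52003 - 51841/3)/(-458507 - 352424) = -207850/3/(-810931) = -207850/3*(-1/810931) = 207850/2432793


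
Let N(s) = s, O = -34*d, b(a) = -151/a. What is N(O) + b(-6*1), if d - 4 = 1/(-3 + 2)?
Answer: -461/6 ≈ -76.833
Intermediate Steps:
d = 3 (d = 4 + 1/(-3 + 2) = 4 + 1/(-1) = 4 - 1 = 3)
O = -102 (O = -34*3 = -102)
N(O) + b(-6*1) = -102 - 151/((-6*1)) = -102 - 151/(-6) = -102 - 151*(-⅙) = -102 + 151/6 = -461/6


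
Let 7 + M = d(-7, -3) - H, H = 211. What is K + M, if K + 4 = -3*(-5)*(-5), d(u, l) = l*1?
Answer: -300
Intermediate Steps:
d(u, l) = l
K = -79 (K = -4 - 3*(-5)*(-5) = -4 + 15*(-5) = -4 - 75 = -79)
M = -221 (M = -7 + (-3 - 1*211) = -7 + (-3 - 211) = -7 - 214 = -221)
K + M = -79 - 221 = -300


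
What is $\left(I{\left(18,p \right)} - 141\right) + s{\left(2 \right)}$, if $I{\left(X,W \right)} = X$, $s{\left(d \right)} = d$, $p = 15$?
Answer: $-121$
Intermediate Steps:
$\left(I{\left(18,p \right)} - 141\right) + s{\left(2 \right)} = \left(18 - 141\right) + 2 = -123 + 2 = -121$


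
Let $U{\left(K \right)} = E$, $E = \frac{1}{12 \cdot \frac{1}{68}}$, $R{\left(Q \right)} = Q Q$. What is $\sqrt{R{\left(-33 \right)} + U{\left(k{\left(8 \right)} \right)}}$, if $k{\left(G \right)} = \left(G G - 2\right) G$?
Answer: $\frac{2 \sqrt{2463}}{3} \approx 33.086$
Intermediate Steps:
$R{\left(Q \right)} = Q^{2}$
$E = \frac{17}{3}$ ($E = \frac{1}{12 \cdot \frac{1}{68}} = \frac{1}{\frac{3}{17}} = \frac{17}{3} \approx 5.6667$)
$k{\left(G \right)} = G \left(-2 + G^{2}\right)$ ($k{\left(G \right)} = \left(G^{2} - 2\right) G = \left(-2 + G^{2}\right) G = G \left(-2 + G^{2}\right)$)
$U{\left(K \right)} = \frac{17}{3}$
$\sqrt{R{\left(-33 \right)} + U{\left(k{\left(8 \right)} \right)}} = \sqrt{\left(-33\right)^{2} + \frac{17}{3}} = \sqrt{1089 + \frac{17}{3}} = \sqrt{\frac{3284}{3}} = \frac{2 \sqrt{2463}}{3}$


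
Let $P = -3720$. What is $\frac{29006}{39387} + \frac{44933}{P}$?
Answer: $- \frac{184652639}{16279960} \approx -11.342$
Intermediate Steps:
$\frac{29006}{39387} + \frac{44933}{P} = \frac{29006}{39387} + \frac{44933}{-3720} = 29006 \cdot \frac{1}{39387} + 44933 \left(- \frac{1}{3720}\right) = \frac{29006}{39387} - \frac{44933}{3720} = - \frac{184652639}{16279960}$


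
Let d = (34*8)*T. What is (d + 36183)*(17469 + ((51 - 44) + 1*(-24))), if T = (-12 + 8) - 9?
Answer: 569755444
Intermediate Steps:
T = -13 (T = -4 - 9 = -13)
d = -3536 (d = (34*8)*(-13) = 272*(-13) = -3536)
(d + 36183)*(17469 + ((51 - 44) + 1*(-24))) = (-3536 + 36183)*(17469 + ((51 - 44) + 1*(-24))) = 32647*(17469 + (7 - 24)) = 32647*(17469 - 17) = 32647*17452 = 569755444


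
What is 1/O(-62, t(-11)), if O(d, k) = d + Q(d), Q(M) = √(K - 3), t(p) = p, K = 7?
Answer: -1/60 ≈ -0.016667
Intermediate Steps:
Q(M) = 2 (Q(M) = √(7 - 3) = √4 = 2)
O(d, k) = 2 + d (O(d, k) = d + 2 = 2 + d)
1/O(-62, t(-11)) = 1/(2 - 62) = 1/(-60) = -1/60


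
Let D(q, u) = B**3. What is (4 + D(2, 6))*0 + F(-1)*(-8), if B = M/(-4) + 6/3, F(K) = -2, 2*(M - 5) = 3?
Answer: 16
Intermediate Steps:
M = 13/2 (M = 5 + (1/2)*3 = 5 + 3/2 = 13/2 ≈ 6.5000)
B = 3/8 (B = (13/2)/(-4) + 6/3 = (13/2)*(-1/4) + 6*(1/3) = -13/8 + 2 = 3/8 ≈ 0.37500)
D(q, u) = 27/512 (D(q, u) = (3/8)**3 = 27/512)
(4 + D(2, 6))*0 + F(-1)*(-8) = (4 + 27/512)*0 - 2*(-8) = (2075/512)*0 + 16 = 0 + 16 = 16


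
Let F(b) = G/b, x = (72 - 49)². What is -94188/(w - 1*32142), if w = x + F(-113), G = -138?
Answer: 10643244/3572131 ≈ 2.9795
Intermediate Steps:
x = 529 (x = 23² = 529)
F(b) = -138/b
w = 59915/113 (w = 529 - 138/(-113) = 529 - 138*(-1/113) = 529 + 138/113 = 59915/113 ≈ 530.22)
-94188/(w - 1*32142) = -94188/(59915/113 - 1*32142) = -94188/(59915/113 - 32142) = -94188/(-3572131/113) = -94188*(-113/3572131) = 10643244/3572131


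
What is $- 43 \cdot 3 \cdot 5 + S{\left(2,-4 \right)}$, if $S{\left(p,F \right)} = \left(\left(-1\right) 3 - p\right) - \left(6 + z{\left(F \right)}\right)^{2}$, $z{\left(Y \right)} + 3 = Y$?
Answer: $-651$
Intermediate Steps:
$z{\left(Y \right)} = -3 + Y$
$S{\left(p,F \right)} = -3 - p - \left(3 + F\right)^{2}$ ($S{\left(p,F \right)} = \left(\left(-1\right) 3 - p\right) - \left(6 + \left(-3 + F\right)\right)^{2} = \left(-3 - p\right) - \left(3 + F\right)^{2} = -3 - p - \left(3 + F\right)^{2}$)
$- 43 \cdot 3 \cdot 5 + S{\left(2,-4 \right)} = - 43 \cdot 3 \cdot 5 - \left(5 + \left(3 - 4\right)^{2}\right) = \left(-43\right) 15 - 6 = -645 - 6 = -651$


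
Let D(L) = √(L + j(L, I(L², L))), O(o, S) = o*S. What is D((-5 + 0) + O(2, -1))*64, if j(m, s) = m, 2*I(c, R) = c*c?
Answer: 64*I*√14 ≈ 239.47*I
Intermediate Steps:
I(c, R) = c²/2 (I(c, R) = (c*c)/2 = c²/2)
O(o, S) = S*o
D(L) = √2*√L (D(L) = √(L + L) = √(2*L) = √2*√L)
D((-5 + 0) + O(2, -1))*64 = (√2*√((-5 + 0) - 1*2))*64 = (√2*√(-5 - 2))*64 = (√2*√(-7))*64 = (√2*(I*√7))*64 = (I*√14)*64 = 64*I*√14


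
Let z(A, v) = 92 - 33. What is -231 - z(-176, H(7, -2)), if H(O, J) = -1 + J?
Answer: -290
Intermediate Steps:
z(A, v) = 59
-231 - z(-176, H(7, -2)) = -231 - 1*59 = -231 - 59 = -290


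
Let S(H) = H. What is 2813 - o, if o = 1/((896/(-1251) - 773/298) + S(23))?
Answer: 20647955801/7340323 ≈ 2812.9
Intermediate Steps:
o = 372798/7340323 (o = 1/((896/(-1251) - 773/298) + 23) = 1/((896*(-1/1251) - 773*1/298) + 23) = 1/((-896/1251 - 773/298) + 23) = 1/(-1234031/372798 + 23) = 1/(7340323/372798) = 372798/7340323 ≈ 0.050788)
2813 - o = 2813 - 1*372798/7340323 = 2813 - 372798/7340323 = 20647955801/7340323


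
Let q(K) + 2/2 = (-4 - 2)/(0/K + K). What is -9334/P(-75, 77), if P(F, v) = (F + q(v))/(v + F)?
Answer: 718718/2929 ≈ 245.38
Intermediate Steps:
q(K) = -1 - 6/K (q(K) = -1 + (-4 - 2)/(0/K + K) = -1 - 6/(0 + K) = -1 - 6/K)
P(F, v) = (F + (-6 - v)/v)/(F + v) (P(F, v) = (F + (-6 - v)/v)/(v + F) = (F + (-6 - v)/v)/(F + v))
-9334/P(-75, 77) = -9334*77*(-75 + 77)/(-6 - 1*77 - 75*77) = -9334*154/(-6 - 77 - 5775) = -9334/((1/77)*(1/2)*(-5858)) = -9334/(-2929/77) = -9334*(-77/2929) = 718718/2929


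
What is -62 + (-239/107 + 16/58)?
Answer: -198461/3103 ≈ -63.958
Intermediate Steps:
-62 + (-239/107 + 16/58) = -62 + (-239*1/107 + 16*(1/58)) = -62 + (-239/107 + 8/29) = -62 - 6075/3103 = -198461/3103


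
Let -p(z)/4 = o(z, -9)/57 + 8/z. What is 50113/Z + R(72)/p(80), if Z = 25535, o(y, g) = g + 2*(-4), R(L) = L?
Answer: 267651869/2885455 ≈ 92.759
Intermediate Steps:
o(y, g) = -8 + g (o(y, g) = g - 8 = -8 + g)
p(z) = 68/57 - 32/z (p(z) = -4*((-8 - 9)/57 + 8/z) = -4*(-17*1/57 + 8/z) = -4*(-17/57 + 8/z) = 68/57 - 32/z)
50113/Z + R(72)/p(80) = 50113/25535 + 72/(68/57 - 32/80) = 50113*(1/25535) + 72/(68/57 - 32*1/80) = 50113/25535 + 72/(68/57 - ⅖) = 50113/25535 + 72/(226/285) = 50113/25535 + 72*(285/226) = 50113/25535 + 10260/113 = 267651869/2885455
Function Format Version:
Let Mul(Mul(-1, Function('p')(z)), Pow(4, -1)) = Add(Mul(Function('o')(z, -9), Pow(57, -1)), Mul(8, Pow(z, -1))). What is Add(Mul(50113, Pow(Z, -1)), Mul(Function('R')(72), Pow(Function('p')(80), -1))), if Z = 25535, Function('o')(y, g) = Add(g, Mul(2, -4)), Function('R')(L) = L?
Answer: Rational(267651869, 2885455) ≈ 92.759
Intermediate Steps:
Function('o')(y, g) = Add(-8, g) (Function('o')(y, g) = Add(g, -8) = Add(-8, g))
Function('p')(z) = Add(Rational(68, 57), Mul(-32, Pow(z, -1))) (Function('p')(z) = Mul(-4, Add(Mul(Add(-8, -9), Pow(57, -1)), Mul(8, Pow(z, -1)))) = Mul(-4, Add(Mul(-17, Rational(1, 57)), Mul(8, Pow(z, -1)))) = Mul(-4, Add(Rational(-17, 57), Mul(8, Pow(z, -1)))) = Add(Rational(68, 57), Mul(-32, Pow(z, -1))))
Add(Mul(50113, Pow(Z, -1)), Mul(Function('R')(72), Pow(Function('p')(80), -1))) = Add(Mul(50113, Pow(25535, -1)), Mul(72, Pow(Add(Rational(68, 57), Mul(-32, Pow(80, -1))), -1))) = Add(Mul(50113, Rational(1, 25535)), Mul(72, Pow(Add(Rational(68, 57), Mul(-32, Rational(1, 80))), -1))) = Add(Rational(50113, 25535), Mul(72, Pow(Add(Rational(68, 57), Rational(-2, 5)), -1))) = Add(Rational(50113, 25535), Mul(72, Pow(Rational(226, 285), -1))) = Add(Rational(50113, 25535), Mul(72, Rational(285, 226))) = Add(Rational(50113, 25535), Rational(10260, 113)) = Rational(267651869, 2885455)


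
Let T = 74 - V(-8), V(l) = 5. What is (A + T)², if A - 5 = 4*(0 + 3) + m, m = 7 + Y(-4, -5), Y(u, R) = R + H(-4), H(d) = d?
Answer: 7056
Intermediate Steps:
Y(u, R) = -4 + R (Y(u, R) = R - 4 = -4 + R)
m = -2 (m = 7 + (-4 - 5) = 7 - 9 = -2)
T = 69 (T = 74 - 1*5 = 74 - 5 = 69)
A = 15 (A = 5 + (4*(0 + 3) - 2) = 5 + (4*3 - 2) = 5 + (12 - 2) = 5 + 10 = 15)
(A + T)² = (15 + 69)² = 84² = 7056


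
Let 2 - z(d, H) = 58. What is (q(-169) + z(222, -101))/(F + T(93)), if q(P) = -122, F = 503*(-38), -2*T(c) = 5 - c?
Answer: 89/9535 ≈ 0.0093340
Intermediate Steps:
T(c) = -5/2 + c/2 (T(c) = -(5 - c)/2 = -5/2 + c/2)
F = -19114
z(d, H) = -56 (z(d, H) = 2 - 1*58 = 2 - 58 = -56)
(q(-169) + z(222, -101))/(F + T(93)) = (-122 - 56)/(-19114 + (-5/2 + (1/2)*93)) = -178/(-19114 + (-5/2 + 93/2)) = -178/(-19114 + 44) = -178/(-19070) = -178*(-1/19070) = 89/9535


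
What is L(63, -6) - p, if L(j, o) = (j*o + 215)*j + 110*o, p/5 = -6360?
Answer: 20871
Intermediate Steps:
p = -31800 (p = 5*(-6360) = -31800)
L(j, o) = 110*o + j*(215 + j*o) (L(j, o) = (215 + j*o)*j + 110*o = j*(215 + j*o) + 110*o = 110*o + j*(215 + j*o))
L(63, -6) - p = (110*(-6) + 215*63 - 6*63²) - 1*(-31800) = (-660 + 13545 - 6*3969) + 31800 = (-660 + 13545 - 23814) + 31800 = -10929 + 31800 = 20871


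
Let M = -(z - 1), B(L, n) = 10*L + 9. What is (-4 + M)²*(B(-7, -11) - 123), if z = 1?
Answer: -2944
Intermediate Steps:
B(L, n) = 9 + 10*L
M = 0 (M = -(1 - 1) = -1*0 = 0)
(-4 + M)²*(B(-7, -11) - 123) = (-4 + 0)²*((9 + 10*(-7)) - 123) = (-4)²*((9 - 70) - 123) = 16*(-61 - 123) = 16*(-184) = -2944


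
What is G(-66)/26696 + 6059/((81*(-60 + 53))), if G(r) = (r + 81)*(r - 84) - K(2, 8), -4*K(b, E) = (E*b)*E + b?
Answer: -326016773/30273264 ≈ -10.769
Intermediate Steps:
K(b, E) = -b/4 - b*E²/4 (K(b, E) = -((E*b)*E + b)/4 = -(b*E² + b)/4 = -(b + b*E²)/4 = -b/4 - b*E²/4)
G(r) = 65/2 + (-84 + r)*(81 + r) (G(r) = (r + 81)*(r - 84) - (-1)*2*(1 + 8²)/4 = (81 + r)*(-84 + r) - (-1)*2*(1 + 64)/4 = (-84 + r)*(81 + r) - (-1)*2*65/4 = (-84 + r)*(81 + r) - 1*(-65/2) = (-84 + r)*(81 + r) + 65/2 = 65/2 + (-84 + r)*(81 + r))
G(-66)/26696 + 6059/((81*(-60 + 53))) = (-13543/2 + (-66)² - 3*(-66))/26696 + 6059/((81*(-60 + 53))) = (-13543/2 + 4356 + 198)*(1/26696) + 6059/((81*(-7))) = -4435/2*1/26696 + 6059/(-567) = -4435/53392 + 6059*(-1/567) = -4435/53392 - 6059/567 = -326016773/30273264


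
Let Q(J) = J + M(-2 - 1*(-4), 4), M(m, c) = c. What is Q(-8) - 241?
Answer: -245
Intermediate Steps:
Q(J) = 4 + J (Q(J) = J + 4 = 4 + J)
Q(-8) - 241 = (4 - 8) - 241 = -4 - 241 = -245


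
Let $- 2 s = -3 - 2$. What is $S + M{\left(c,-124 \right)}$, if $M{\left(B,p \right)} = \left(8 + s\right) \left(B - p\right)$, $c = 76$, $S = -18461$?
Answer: $-16361$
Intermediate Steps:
$s = \frac{5}{2}$ ($s = - \frac{-3 - 2}{2} = \left(- \frac{1}{2}\right) \left(-5\right) = \frac{5}{2} \approx 2.5$)
$M{\left(B,p \right)} = - \frac{21 p}{2} + \frac{21 B}{2}$ ($M{\left(B,p \right)} = \left(8 + \frac{5}{2}\right) \left(B - p\right) = \frac{21 \left(B - p\right)}{2} = - \frac{21 p}{2} + \frac{21 B}{2}$)
$S + M{\left(c,-124 \right)} = -18461 + \left(\left(- \frac{21}{2}\right) \left(-124\right) + \frac{21}{2} \cdot 76\right) = -18461 + \left(1302 + 798\right) = -18461 + 2100 = -16361$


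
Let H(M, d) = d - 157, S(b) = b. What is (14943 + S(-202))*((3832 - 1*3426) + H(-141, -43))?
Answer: 3036646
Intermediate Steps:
H(M, d) = -157 + d
(14943 + S(-202))*((3832 - 1*3426) + H(-141, -43)) = (14943 - 202)*((3832 - 1*3426) + (-157 - 43)) = 14741*((3832 - 3426) - 200) = 14741*(406 - 200) = 14741*206 = 3036646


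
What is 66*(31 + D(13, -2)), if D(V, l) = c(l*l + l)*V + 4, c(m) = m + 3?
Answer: 6600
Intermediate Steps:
c(m) = 3 + m
D(V, l) = 4 + V*(3 + l + l²) (D(V, l) = (3 + (l*l + l))*V + 4 = (3 + (l² + l))*V + 4 = (3 + (l + l²))*V + 4 = (3 + l + l²)*V + 4 = V*(3 + l + l²) + 4 = 4 + V*(3 + l + l²))
66*(31 + D(13, -2)) = 66*(31 + (4 + 13*(3 - 2*(1 - 2)))) = 66*(31 + (4 + 13*(3 - 2*(-1)))) = 66*(31 + (4 + 13*(3 + 2))) = 66*(31 + (4 + 13*5)) = 66*(31 + (4 + 65)) = 66*(31 + 69) = 66*100 = 6600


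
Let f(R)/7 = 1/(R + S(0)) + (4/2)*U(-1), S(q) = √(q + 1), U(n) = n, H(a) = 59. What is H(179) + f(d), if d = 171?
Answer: 7747/172 ≈ 45.041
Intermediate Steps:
S(q) = √(1 + q)
f(R) = -14 + 7/(1 + R) (f(R) = 7*(1/(R + √(1 + 0)) + (4/2)*(-1)) = 7*(1/(R + √1) + (4*(½))*(-1)) = 7*(1/(R + 1) + 2*(-1)) = 7*(1/(1 + R) - 2) = 7*(-2 + 1/(1 + R)) = -14 + 7/(1 + R))
H(179) + f(d) = 59 + 7*(-1 - 2*171)/(1 + 171) = 59 + 7*(-1 - 342)/172 = 59 + 7*(1/172)*(-343) = 59 - 2401/172 = 7747/172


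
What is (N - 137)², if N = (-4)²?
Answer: 14641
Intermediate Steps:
N = 16
(N - 137)² = (16 - 137)² = (-121)² = 14641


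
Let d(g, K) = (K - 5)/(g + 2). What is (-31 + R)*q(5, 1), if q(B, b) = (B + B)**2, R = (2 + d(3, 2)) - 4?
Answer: -3360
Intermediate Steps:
d(g, K) = (-5 + K)/(2 + g)
R = -13/5 (R = (2 + (-5 + 2)/(2 + 3)) - 4 = (2 - 3/5) - 4 = 7/5 - 4 = -13/5 ≈ -2.6000)
q(B, b) = 4*B**2 (q(B, b) = (2*B)**2 = 4*B**2)
(-31 + R)*q(5, 1) = (-31 - 13/5)*(4*5**2) = -672*25/5 = -168/5*100 = -3360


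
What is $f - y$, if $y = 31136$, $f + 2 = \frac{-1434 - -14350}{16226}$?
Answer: $- \frac{252616136}{8113} \approx -31137.0$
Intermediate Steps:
$f = - \frac{9768}{8113}$ ($f = -2 + \frac{-1434 - -14350}{16226} = -2 + \left(-1434 + 14350\right) \frac{1}{16226} = -2 + 12916 \cdot \frac{1}{16226} = -2 + \frac{6458}{8113} = - \frac{9768}{8113} \approx -1.204$)
$f - y = - \frac{9768}{8113} - 31136 = - \frac{252616136}{8113}$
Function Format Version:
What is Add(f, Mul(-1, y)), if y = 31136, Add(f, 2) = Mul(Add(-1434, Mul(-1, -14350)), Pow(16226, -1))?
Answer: Rational(-252616136, 8113) ≈ -31137.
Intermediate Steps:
f = Rational(-9768, 8113) (f = Add(-2, Mul(Add(-1434, Mul(-1, -14350)), Pow(16226, -1))) = Add(-2, Mul(Add(-1434, 14350), Rational(1, 16226))) = Add(-2, Mul(12916, Rational(1, 16226))) = Add(-2, Rational(6458, 8113)) = Rational(-9768, 8113) ≈ -1.2040)
Add(f, Mul(-1, y)) = Add(Rational(-9768, 8113), Mul(-1, 31136)) = Add(Rational(-9768, 8113), -31136) = Rational(-252616136, 8113)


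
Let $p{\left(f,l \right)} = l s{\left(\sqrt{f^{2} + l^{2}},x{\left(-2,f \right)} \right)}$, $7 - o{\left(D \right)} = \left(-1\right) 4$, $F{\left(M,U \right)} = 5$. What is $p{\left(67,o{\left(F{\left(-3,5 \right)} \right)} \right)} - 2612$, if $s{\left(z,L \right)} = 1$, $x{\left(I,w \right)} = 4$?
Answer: $-2601$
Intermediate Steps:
$o{\left(D \right)} = 11$ ($o{\left(D \right)} = 7 - \left(-1\right) 4 = 7 - -4 = 7 + 4 = 11$)
$p{\left(f,l \right)} = l$ ($p{\left(f,l \right)} = l 1 = l$)
$p{\left(67,o{\left(F{\left(-3,5 \right)} \right)} \right)} - 2612 = 11 - 2612 = -2601$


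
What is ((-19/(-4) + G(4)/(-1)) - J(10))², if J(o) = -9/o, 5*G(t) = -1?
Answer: 13689/400 ≈ 34.222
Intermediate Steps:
G(t) = -⅕ (G(t) = (⅕)*(-1) = -⅕)
((-19/(-4) + G(4)/(-1)) - J(10))² = ((-19/(-4) - ⅕/(-1)) - (-9)/10)² = ((-19*(-¼) - ⅕*(-1)) - (-9)/10)² = ((19/4 + ⅕) - 1*(-9/10))² = (99/20 + 9/10)² = (117/20)² = 13689/400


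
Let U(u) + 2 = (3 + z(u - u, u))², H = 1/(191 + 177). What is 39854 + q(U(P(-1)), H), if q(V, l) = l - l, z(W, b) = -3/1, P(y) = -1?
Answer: 39854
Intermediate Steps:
z(W, b) = -3 (z(W, b) = -3*1 = -3)
H = 1/368 ≈ 0.0027174
U(u) = -2 (U(u) = -2 + (3 - 3)² = -2 + 0² = -2 + 0 = -2)
q(V, l) = 0
39854 + q(U(P(-1)), H) = 39854 + 0 = 39854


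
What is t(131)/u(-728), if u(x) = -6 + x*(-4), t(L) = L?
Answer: 131/2906 ≈ 0.045079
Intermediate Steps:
u(x) = -6 - 4*x
t(131)/u(-728) = 131/(-6 - 4*(-728)) = 131/(-6 + 2912) = 131/2906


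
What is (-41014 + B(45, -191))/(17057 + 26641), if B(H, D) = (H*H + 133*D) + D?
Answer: -64583/43698 ≈ -1.4779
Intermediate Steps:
B(H, D) = H² + 134*D (B(H, D) = (H² + 133*D) + D = H² + 134*D)
(-41014 + B(45, -191))/(17057 + 26641) = (-41014 + (45² + 134*(-191)))/(17057 + 26641) = (-41014 + (2025 - 25594))/43698 = (-41014 - 23569)*(1/43698) = -64583*1/43698 = -64583/43698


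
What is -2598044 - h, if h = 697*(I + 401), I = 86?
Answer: -2937483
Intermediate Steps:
h = 339439 (h = 697*(86 + 401) = 697*487 = 339439)
-2598044 - h = -2598044 - 1*339439 = -2598044 - 339439 = -2937483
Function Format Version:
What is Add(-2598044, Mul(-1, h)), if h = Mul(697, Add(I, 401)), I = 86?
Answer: -2937483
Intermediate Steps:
h = 339439 (h = Mul(697, Add(86, 401)) = Mul(697, 487) = 339439)
Add(-2598044, Mul(-1, h)) = Add(-2598044, Mul(-1, 339439)) = Add(-2598044, -339439) = -2937483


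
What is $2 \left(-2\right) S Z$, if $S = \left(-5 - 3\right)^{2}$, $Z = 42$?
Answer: $-10752$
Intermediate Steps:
$S = 64$ ($S = \left(-8\right)^{2} = 64$)
$2 \left(-2\right) S Z = 2 \left(-2\right) 64 \cdot 42 = \left(-4\right) 64 \cdot 42 = \left(-256\right) 42 = -10752$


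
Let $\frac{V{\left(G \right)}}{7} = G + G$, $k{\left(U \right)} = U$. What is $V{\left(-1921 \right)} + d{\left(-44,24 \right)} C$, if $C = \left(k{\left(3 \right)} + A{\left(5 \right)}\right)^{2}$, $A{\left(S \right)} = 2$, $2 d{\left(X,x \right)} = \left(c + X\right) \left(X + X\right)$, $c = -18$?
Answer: $41306$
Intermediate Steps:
$d{\left(X,x \right)} = X \left(-18 + X\right)$ ($d{\left(X,x \right)} = \frac{\left(-18 + X\right) \left(X + X\right)}{2} = \frac{\left(-18 + X\right) 2 X}{2} = \frac{2 X \left(-18 + X\right)}{2} = X \left(-18 + X\right)$)
$V{\left(G \right)} = 14 G$ ($V{\left(G \right)} = 7 \left(G + G\right) = 7 \cdot 2 G = 14 G$)
$C = 25$ ($C = \left(3 + 2\right)^{2} = 5^{2} = 25$)
$V{\left(-1921 \right)} + d{\left(-44,24 \right)} C = 14 \left(-1921\right) + - 44 \left(-18 - 44\right) 25 = -26894 + \left(-44\right) \left(-62\right) 25 = -26894 + 2728 \cdot 25 = -26894 + 68200 = 41306$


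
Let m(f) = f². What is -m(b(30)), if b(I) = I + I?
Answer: -3600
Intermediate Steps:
b(I) = 2*I
-m(b(30)) = -(2*30)² = -1*60² = -1*3600 = -3600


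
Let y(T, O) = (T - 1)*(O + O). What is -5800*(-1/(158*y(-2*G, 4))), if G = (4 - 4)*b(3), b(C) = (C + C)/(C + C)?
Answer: -725/158 ≈ -4.5886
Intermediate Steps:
b(C) = 1 (b(C) = (2*C)/((2*C)) = (2*C)*(1/(2*C)) = 1)
G = 0 (G = (4 - 4)*1 = 0*1 = 0)
y(T, O) = 2*O*(-1 + T) (y(T, O) = (-1 + T)*(2*O) = 2*O*(-1 + T))
-5800*(-1/(158*y(-2*G, 4))) = -5800*(-1/(1264*(-1 - 2*0))) = -5800*(-1/(1264*(-1 + 0))) = -5800/((2*4*(-1))*(-158)) = -5800/((-8*(-158))) = -5800/1264 = -5800*1/1264 = -725/158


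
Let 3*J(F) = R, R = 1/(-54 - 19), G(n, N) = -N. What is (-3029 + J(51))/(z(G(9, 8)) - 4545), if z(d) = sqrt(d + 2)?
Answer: 334992760/502654421 + 663352*I*sqrt(6)/4523889789 ≈ 0.66645 + 0.00035918*I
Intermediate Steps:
R = -1/73 (R = 1/(-73) = -1/73 ≈ -0.013699)
z(d) = sqrt(2 + d)
J(F) = -1/219 (J(F) = (1/3)*(-1/73) = -1/219)
(-3029 + J(51))/(z(G(9, 8)) - 4545) = (-3029 - 1/219)/(sqrt(2 - 1*8) - 4545) = -663352/(219*(sqrt(2 - 8) - 4545)) = -663352/(219*(sqrt(-6) - 4545)) = -663352/(219*(I*sqrt(6) - 4545)) = -663352/(219*(-4545 + I*sqrt(6)))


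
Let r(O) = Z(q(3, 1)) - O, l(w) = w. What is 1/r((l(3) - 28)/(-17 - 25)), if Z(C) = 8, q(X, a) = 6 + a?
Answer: 42/311 ≈ 0.13505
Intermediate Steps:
r(O) = 8 - O
1/r((l(3) - 28)/(-17 - 25)) = 1/(8 - (3 - 28)/(-17 - 25)) = 1/(8 - (-25)/(-42)) = 1/(8 - (-25)*(-1)/42) = 1/(8 - 1*25/42) = 1/(8 - 25/42) = 1/(311/42) = 42/311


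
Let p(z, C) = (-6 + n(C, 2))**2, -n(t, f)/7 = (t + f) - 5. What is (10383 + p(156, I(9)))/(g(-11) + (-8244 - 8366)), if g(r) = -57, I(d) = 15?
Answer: -18483/16667 ≈ -1.1090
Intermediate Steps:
n(t, f) = 35 - 7*f - 7*t (n(t, f) = -7*((t + f) - 5) = -7*((f + t) - 5) = -7*(-5 + f + t) = 35 - 7*f - 7*t)
p(z, C) = (15 - 7*C)**2 (p(z, C) = (-6 + (35 - 7*2 - 7*C))**2 = (-6 + (35 - 14 - 7*C))**2 = (-6 + (21 - 7*C))**2 = (15 - 7*C)**2)
(10383 + p(156, I(9)))/(g(-11) + (-8244 - 8366)) = (10383 + (-15 + 7*15)**2)/(-57 + (-8244 - 8366)) = (10383 + (-15 + 105)**2)/(-57 - 16610) = (10383 + 90**2)/(-16667) = (10383 + 8100)*(-1/16667) = 18483*(-1/16667) = -18483/16667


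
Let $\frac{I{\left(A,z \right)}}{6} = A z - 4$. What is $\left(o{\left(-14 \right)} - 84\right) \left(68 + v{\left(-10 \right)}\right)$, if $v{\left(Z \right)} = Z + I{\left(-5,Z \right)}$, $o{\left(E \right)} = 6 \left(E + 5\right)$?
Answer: $-46092$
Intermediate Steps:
$I{\left(A,z \right)} = -24 + 6 A z$ ($I{\left(A,z \right)} = 6 \left(A z - 4\right) = 6 \left(-4 + A z\right) = -24 + 6 A z$)
$o{\left(E \right)} = 30 + 6 E$ ($o{\left(E \right)} = 6 \left(5 + E\right) = 30 + 6 E$)
$v{\left(Z \right)} = -24 - 29 Z$ ($v{\left(Z \right)} = Z + \left(-24 + 6 \left(-5\right) Z\right) = Z - \left(24 + 30 Z\right) = -24 - 29 Z$)
$\left(o{\left(-14 \right)} - 84\right) \left(68 + v{\left(-10 \right)}\right) = \left(\left(30 + 6 \left(-14\right)\right) - 84\right) \left(68 - -266\right) = \left(\left(30 - 84\right) - 84\right) \left(68 + \left(-24 + 290\right)\right) = \left(-54 - 84\right) \left(68 + 266\right) = \left(-138\right) 334 = -46092$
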